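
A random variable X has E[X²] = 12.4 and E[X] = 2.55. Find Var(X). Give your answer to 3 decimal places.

Var(X) = 12.4 − (2.55)² = 5.8975

5.898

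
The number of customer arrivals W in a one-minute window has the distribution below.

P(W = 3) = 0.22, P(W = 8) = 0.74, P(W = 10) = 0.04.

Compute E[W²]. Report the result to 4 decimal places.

E[W²] = (3)²(0.22) + (8)²(0.74) + (10)²(0.04) = 53.34

53.3400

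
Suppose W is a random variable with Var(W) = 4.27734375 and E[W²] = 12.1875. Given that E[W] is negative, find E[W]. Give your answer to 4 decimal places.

-2.8125

(E[W])² = E[W²] − Var(W) = 12.1875 − 4.27734375 = 7.91015625
E[W] = −√7.91015625 = -2.8125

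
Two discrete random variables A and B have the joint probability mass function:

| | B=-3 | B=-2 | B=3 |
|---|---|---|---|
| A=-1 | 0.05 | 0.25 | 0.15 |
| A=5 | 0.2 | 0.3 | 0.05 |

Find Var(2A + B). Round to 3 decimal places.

31.628

E[A] = 2.3,  E[B] = -1.25,  E[AB] = -5.05
Var(A) = 14.2 − (2.3)² = 8.91;  Var(B) = 6.25 − (-1.25)² = 4.6875
Cov(A,B) = -5.05 − (2.3)(-1.25) = -2.175
Var(2A + B) = (2)²·8.91 + (1)²·4.6875 + 2·(2)·(1)·-2.175 = 31.6275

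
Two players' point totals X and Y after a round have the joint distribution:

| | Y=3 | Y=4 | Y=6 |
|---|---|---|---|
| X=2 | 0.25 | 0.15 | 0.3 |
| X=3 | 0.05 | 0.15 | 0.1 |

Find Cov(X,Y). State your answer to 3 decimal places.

E[X] = 2.3,  E[Y] = 4.5
E[XY] = 10.35
Cov(X,Y) = E[XY] − E[X]E[Y] = 10.35 − (2.3)(4.5) = 0

0.000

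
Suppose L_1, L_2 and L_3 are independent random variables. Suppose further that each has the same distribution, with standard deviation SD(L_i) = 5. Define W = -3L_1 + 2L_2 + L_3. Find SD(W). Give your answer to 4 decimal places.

18.7083

var(L_i) = (5)² = 25
By independence, var(W) = (-3)²var(L_1) + (2)²var(L_2) + (1)²var(L_3)
= (-3)²·25 + (2)²·25 + (1)²·25 = 350
SD(W) = √350 ≈ 18.7083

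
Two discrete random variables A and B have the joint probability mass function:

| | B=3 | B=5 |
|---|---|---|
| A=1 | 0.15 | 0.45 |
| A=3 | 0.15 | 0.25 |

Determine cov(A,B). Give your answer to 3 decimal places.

E[A] = 1.8,  E[B] = 4.4
E[AB] = 7.8
cov(A,B) = E[AB] − E[A]E[B] = 7.8 − (1.8)(4.4) = -0.12

-0.120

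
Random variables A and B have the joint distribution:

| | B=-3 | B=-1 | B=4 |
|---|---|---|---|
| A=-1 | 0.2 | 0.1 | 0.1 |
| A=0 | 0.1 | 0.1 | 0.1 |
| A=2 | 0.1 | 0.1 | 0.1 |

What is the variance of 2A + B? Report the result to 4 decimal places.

E[A] = 0.2,  E[B] = -0.3,  E[AB] = 0.3
Var(A) = 1.6 − (0.2)² = 1.56;  Var(B) = 8.7 − (-0.3)² = 8.61
Cov(A,B) = 0.3 − (0.2)(-0.3) = 0.36
Var(2A + B) = (2)²·1.56 + (1)²·8.61 + 2·(2)·(1)·0.36 = 16.29

16.2900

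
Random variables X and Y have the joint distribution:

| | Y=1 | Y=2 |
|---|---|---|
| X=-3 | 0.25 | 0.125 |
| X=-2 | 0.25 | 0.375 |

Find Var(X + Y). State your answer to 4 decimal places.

0.6094

E[X] = -2.375,  E[Y] = 1.5,  E[XY] = -3.5
Var(X) = 5.875 − (-2.375)² = 0.234375;  Var(Y) = 2.5 − (1.5)² = 0.25
cov(X,Y) = -3.5 − (-2.375)(1.5) = 0.0625
Var(X + Y) = (1)²·0.234375 + (1)²·0.25 + 2·(1)·(1)·0.0625 = 0.609375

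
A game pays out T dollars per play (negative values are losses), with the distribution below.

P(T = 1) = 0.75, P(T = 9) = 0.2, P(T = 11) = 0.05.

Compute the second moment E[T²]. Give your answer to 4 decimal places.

23.0000

E[T²] = (1)²(0.75) + (9)²(0.2) + (11)²(0.05) = 23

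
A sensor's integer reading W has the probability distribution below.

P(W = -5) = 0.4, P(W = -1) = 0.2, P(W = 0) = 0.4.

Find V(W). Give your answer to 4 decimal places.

E[W] = (-5)(0.4) + (-1)(0.2) + (0)(0.4) = -2.2
E[W²] = (-5)²(0.4) + (-1)²(0.2) + (0)²(0.4) = 10.2
V(W) = E[W²] − (E[W])² = 10.2 − (-2.2)² = 5.36

5.3600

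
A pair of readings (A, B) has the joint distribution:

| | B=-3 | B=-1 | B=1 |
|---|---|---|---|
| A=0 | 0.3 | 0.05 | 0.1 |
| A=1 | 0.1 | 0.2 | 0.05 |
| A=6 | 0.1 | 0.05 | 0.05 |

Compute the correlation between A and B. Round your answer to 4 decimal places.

E[A] = 1.55,  E[B] = -1.6
E[AB] = -2.25
Cov(A,B) = E[AB] − E[A]E[B] = -2.25 − (1.55)(-1.6) = 0.23
var(A) = 5.1475,  var(B) = 2.44
ρ = 0.23 / √(5.1475·2.44) ≈ 0.0649

0.0649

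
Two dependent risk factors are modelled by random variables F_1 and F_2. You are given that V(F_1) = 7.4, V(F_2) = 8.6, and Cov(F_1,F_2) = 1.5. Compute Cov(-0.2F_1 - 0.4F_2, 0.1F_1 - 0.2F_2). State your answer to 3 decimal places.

0.540

Cov(-0.2F_1 - 0.4F_2, 0.1F_1 - 0.2F_2) = (-0.2)(0.1)V(F_1) + (-0.4)(-0.2)V(F_2) + [(-0.2)(-0.2) + (-0.4)(0.1)]Cov(F_1,F_2)
= -0.02·7.4 + 0.08·8.6 + 0·1.5 = 0.54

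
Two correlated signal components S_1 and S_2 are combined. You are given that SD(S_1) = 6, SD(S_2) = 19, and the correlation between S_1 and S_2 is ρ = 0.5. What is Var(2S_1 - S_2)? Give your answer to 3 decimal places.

277.000

Var(S_1) = (6)² = 36;  Var(S_2) = (19)² = 361
Cov(S_1,S_2) = ρ·SD(S_1)·SD(S_2) = 0.5·6·19 = 57
Var(2S_1 - S_2) = (2)²·Var(S_1) + (-1)²·Var(S_2) + 2·(2)·(-1)·Cov(S_1,S_2)
= 4·36 + 1·361 + -4·57 = 277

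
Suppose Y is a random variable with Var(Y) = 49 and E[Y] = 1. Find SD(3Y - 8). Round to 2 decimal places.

21.00

Var(3Y - 8) = (3)²·49 = 441
SD(3Y - 8) = √441 ≈ 21.00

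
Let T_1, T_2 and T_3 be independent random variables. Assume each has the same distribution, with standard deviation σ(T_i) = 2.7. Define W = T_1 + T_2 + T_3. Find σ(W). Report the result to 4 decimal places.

Var(T_i) = (2.7)² = 7.29
By independence, Var(W) = (1)²Var(T_1) + (1)²Var(T_2) + (1)²Var(T_3)
= (1)²·7.29 + (1)²·7.29 + (1)²·7.29 = 21.87
σ(W) = √21.87 ≈ 4.6765

4.6765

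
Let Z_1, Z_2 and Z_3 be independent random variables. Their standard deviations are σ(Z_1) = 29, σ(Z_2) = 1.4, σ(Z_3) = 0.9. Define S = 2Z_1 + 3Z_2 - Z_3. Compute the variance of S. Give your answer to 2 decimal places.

3382.45

Var(Z_1) = 841, Var(Z_2) = 1.96, Var(Z_3) = 0.81
By independence, Var(S) = (2)²Var(Z_1) + (3)²Var(Z_2) + (-1)²Var(Z_3)
= (2)²·841 + (3)²·1.96 + (-1)²·0.81 = 3382.45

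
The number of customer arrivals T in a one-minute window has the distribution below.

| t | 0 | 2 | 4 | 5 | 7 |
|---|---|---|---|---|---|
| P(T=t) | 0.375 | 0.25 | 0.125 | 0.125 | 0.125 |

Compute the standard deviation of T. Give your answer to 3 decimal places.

2.449

E[T] = (0)(0.375) + (2)(0.25) + (4)(0.125) + (5)(0.125) + (7)(0.125) = 2.5
E[T²] = (0)²(0.375) + (2)²(0.25) + (4)²(0.125) + (5)²(0.125) + (7)²(0.125) = 12.25
Var(T) = E[T²] − (E[T])² = 12.25 − (2.5)² = 6
sd(T) = √6 ≈ 2.449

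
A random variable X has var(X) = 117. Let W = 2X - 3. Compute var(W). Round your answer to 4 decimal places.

468.0000

var(2X - 3) = (2)²·var(X) = 4·117 = 468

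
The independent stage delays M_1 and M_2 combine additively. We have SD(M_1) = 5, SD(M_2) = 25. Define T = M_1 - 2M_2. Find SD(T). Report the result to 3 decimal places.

Var(M_1) = 25, Var(M_2) = 625
By independence, Var(T) = (1)²Var(M_1) + (-2)²Var(M_2)
= (1)²·25 + (-2)²·625 = 2525
SD(T) = √2525 ≈ 50.249

50.249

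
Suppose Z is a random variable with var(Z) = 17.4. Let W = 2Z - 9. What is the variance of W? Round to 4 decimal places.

var(2Z - 9) = (2)²·var(Z) = 4·17.4 = 69.6

69.6000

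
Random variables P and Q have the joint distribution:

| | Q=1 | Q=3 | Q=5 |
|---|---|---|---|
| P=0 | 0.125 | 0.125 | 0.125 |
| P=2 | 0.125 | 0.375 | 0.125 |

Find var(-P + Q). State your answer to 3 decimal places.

2.938

E[P] = 1.25,  E[Q] = 3,  E[PQ] = 3.75
var(P) = 2.5 − (1.25)² = 0.9375;  var(Q) = 11 − (3)² = 2
Cov(P,Q) = 3.75 − (1.25)(3) = 0
var(-P + Q) = (-1)²·0.9375 + (1)²·2 + 2·(-1)·(1)·0 = 2.9375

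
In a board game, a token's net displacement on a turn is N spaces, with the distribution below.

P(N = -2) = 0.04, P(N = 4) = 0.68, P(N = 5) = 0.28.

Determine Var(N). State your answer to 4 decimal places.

1.7184

E[N] = (-2)(0.04) + (4)(0.68) + (5)(0.28) = 4.04
E[N²] = (-2)²(0.04) + (4)²(0.68) + (5)²(0.28) = 18.04
Var(N) = E[N²] − (E[N])² = 18.04 − (4.04)² = 1.7184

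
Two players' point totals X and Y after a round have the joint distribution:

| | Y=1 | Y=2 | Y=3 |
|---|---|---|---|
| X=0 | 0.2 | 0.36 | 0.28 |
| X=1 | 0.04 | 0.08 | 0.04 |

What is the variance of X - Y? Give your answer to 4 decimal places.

E[X] = 0.16,  E[Y] = 2.08,  E[XY] = 0.32
V(X) = 0.16 − (0.16)² = 0.1344;  V(Y) = 4.88 − (2.08)² = 0.5536
cov(X,Y) = 0.32 − (0.16)(2.08) = -0.0128
V(X - Y) = (1)²·0.1344 + (-1)²·0.5536 + 2·(1)·(-1)·-0.0128 = 0.7136

0.7136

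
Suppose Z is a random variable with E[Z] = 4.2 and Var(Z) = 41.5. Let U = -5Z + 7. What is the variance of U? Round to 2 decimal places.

Var(-5Z + 7) = (-5)²·Var(Z) = 25·41.5 = 1037.5

1037.50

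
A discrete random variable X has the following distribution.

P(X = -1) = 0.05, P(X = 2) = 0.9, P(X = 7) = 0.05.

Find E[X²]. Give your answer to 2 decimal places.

6.10

E[X²] = (-1)²(0.05) + (2)²(0.9) + (7)²(0.05) = 6.1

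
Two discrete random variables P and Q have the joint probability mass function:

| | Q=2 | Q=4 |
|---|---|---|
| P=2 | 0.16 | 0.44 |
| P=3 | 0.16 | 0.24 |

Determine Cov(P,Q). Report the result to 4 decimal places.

E[P] = 2.4,  E[Q] = 3.36
E[PQ] = 8
Cov(P,Q) = E[PQ] − E[P]E[Q] = 8 − (2.4)(3.36) = -0.064

-0.0640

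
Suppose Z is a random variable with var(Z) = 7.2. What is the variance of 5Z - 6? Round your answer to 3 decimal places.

180.000

var(5Z - 6) = (5)²·var(Z) = 25·7.2 = 180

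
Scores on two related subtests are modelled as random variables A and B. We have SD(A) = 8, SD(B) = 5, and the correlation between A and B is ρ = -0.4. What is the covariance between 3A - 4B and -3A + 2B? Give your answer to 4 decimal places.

-1064.0000

Var(A) = (8)² = 64;  Var(B) = (5)² = 25
Cov(A,B) = ρ·SD(A)·SD(B) = -0.4·8·5 = -16
Cov(3A - 4B, -3A + 2B) = (3)(-3)Var(A) + (-4)(2)Var(B) + [(3)(2) + (-4)(-3)]Cov(A,B)
= -9·64 + -8·25 + 18·-16 = -1064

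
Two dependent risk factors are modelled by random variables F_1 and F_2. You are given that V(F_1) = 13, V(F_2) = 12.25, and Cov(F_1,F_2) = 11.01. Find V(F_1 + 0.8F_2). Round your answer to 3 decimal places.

38.456

V(F_1 + 0.8F_2) = (1)²·V(F_1) + (0.8)²·V(F_2) + 2·(1)·(0.8)·Cov(F_1,F_2)
= 1·13 + 0.64·12.25 + 1.6·11.01 = 38.456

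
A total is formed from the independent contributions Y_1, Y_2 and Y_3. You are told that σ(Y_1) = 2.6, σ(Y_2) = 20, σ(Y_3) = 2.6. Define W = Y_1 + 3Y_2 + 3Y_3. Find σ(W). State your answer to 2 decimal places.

60.56

var(Y_1) = 6.76, var(Y_2) = 400, var(Y_3) = 6.76
By independence, var(W) = (1)²var(Y_1) + (3)²var(Y_2) + (3)²var(Y_3)
= (1)²·6.76 + (3)²·400 + (3)²·6.76 = 3667.6
σ(W) = √3667.6 ≈ 60.56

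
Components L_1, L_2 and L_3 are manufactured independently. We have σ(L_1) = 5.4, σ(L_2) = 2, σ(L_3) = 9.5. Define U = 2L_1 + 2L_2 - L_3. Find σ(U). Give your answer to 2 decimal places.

14.93

Var(L_1) = 29.16, Var(L_2) = 4, Var(L_3) = 90.25
By independence, Var(U) = (2)²Var(L_1) + (2)²Var(L_2) + (-1)²Var(L_3)
= (2)²·29.16 + (2)²·4 + (-1)²·90.25 = 222.89
σ(U) = √222.89 ≈ 14.93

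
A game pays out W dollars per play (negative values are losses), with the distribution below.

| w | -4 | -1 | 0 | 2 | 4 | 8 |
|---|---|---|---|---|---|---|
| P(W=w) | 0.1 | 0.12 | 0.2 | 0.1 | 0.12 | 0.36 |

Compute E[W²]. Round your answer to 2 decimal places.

E[W²] = (-4)²(0.1) + (-1)²(0.12) + (0)²(0.2) + (2)²(0.1) + (4)²(0.12) + (8)²(0.36) = 27.08

27.08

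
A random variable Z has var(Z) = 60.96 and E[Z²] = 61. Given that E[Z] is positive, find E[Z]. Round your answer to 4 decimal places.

0.2000

(E[Z])² = E[Z²] − var(Z) = 61 − 60.96 = 0.04
E[Z] = √0.04 = 0.2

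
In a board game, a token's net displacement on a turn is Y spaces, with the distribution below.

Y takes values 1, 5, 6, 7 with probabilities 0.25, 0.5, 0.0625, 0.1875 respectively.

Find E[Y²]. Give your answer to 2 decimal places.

24.19

E[Y²] = (1)²(0.25) + (5)²(0.5) + (6)²(0.0625) + (7)²(0.1875) = 24.1875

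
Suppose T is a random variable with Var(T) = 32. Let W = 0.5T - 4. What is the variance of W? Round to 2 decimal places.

Var(0.5T - 4) = (0.5)²·Var(T) = 0.25·32 = 8

8.00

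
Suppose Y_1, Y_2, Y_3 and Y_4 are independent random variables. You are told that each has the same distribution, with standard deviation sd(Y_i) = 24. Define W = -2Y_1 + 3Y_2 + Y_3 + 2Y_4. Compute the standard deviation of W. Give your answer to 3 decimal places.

101.823

Var(Y_i) = (24)² = 576
By independence, Var(W) = (-2)²Var(Y_1) + (3)²Var(Y_2) + (1)²Var(Y_3) + (2)²Var(Y_4)
= (-2)²·576 + (3)²·576 + (1)²·576 + (2)²·576 = 10368
sd(W) = √10368 ≈ 101.823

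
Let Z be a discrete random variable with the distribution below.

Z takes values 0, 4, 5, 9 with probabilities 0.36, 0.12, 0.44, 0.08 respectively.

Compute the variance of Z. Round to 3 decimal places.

7.840

E[Z] = (0)(0.36) + (4)(0.12) + (5)(0.44) + (9)(0.08) = 3.4
E[Z²] = (0)²(0.36) + (4)²(0.12) + (5)²(0.44) + (9)²(0.08) = 19.4
Var(Z) = E[Z²] − (E[Z])² = 19.4 − (3.4)² = 7.84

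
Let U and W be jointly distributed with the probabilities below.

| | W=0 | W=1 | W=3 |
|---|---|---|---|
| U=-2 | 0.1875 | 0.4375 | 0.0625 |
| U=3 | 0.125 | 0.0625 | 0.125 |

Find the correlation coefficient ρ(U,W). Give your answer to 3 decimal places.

E[U] = -0.4375,  E[W] = 1.0625
E[UW] = 0.0625
cov(U,W) = E[UW] − E[U]E[W] = 0.0625 − (-0.4375)(1.0625) = 0.52734375
Var(U) = 5.37109375,  Var(W) = 1.05859375
ρ = 0.52734375 / √(5.37109375·1.05859375) ≈ 0.221

0.221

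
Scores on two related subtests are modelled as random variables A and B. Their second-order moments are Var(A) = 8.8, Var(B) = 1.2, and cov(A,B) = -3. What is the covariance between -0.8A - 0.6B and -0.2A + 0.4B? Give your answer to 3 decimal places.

cov(-0.8A - 0.6B, -0.2A + 0.4B) = (-0.8)(-0.2)Var(A) + (-0.6)(0.4)Var(B) + [(-0.8)(0.4) + (-0.6)(-0.2)]cov(A,B)
= 0.16·8.8 + -0.24·1.2 + -0.2·-3 = 1.72

1.720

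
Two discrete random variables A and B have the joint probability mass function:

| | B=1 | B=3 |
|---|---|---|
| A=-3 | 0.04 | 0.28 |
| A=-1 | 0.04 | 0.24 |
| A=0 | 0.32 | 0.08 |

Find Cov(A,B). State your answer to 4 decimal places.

-0.6720

E[A] = -1.24,  E[B] = 2.2
E[AB] = -3.4
Cov(A,B) = E[AB] − E[A]E[B] = -3.4 − (-1.24)(2.2) = -0.672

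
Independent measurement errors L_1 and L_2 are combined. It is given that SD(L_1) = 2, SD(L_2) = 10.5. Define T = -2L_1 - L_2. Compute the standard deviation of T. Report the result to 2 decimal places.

11.24

Var(L_1) = 4, Var(L_2) = 110.25
By independence, Var(T) = (-2)²Var(L_1) + (-1)²Var(L_2)
= (-2)²·4 + (-1)²·110.25 = 126.25
SD(T) = √126.25 ≈ 11.24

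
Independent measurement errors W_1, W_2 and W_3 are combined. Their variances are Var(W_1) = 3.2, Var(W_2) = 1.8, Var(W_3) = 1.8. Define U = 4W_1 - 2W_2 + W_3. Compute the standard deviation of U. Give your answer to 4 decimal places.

By independence, Var(U) = (4)²Var(W_1) + (-2)²Var(W_2) + (1)²Var(W_3)
= (4)²·3.2 + (-2)²·1.8 + (1)²·1.8 = 60.2
SD(U) = √60.2 ≈ 7.7589

7.7589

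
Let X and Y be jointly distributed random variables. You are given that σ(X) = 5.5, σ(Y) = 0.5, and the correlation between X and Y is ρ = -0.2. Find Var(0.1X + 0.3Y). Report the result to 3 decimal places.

Var(X) = (5.5)² = 30.25;  Var(Y) = (0.5)² = 0.25
cov(X,Y) = ρ·σ(X)·σ(Y) = -0.2·5.5·0.5 = -0.55
Var(0.1X + 0.3Y) = (0.1)²·Var(X) + (0.3)²·Var(Y) + 2·(0.1)·(0.3)·cov(X,Y)
= 0.01·30.25 + 0.09·0.25 + 0.06·-0.55 = 0.292

0.292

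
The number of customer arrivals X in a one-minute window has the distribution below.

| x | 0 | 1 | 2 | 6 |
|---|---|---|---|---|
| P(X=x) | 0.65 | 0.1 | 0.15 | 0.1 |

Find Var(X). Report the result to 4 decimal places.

E[X] = (0)(0.65) + (1)(0.1) + (2)(0.15) + (6)(0.1) = 1
E[X²] = (0)²(0.65) + (1)²(0.1) + (2)²(0.15) + (6)²(0.1) = 4.3
Var(X) = E[X²] − (E[X])² = 4.3 − (1)² = 3.3

3.3000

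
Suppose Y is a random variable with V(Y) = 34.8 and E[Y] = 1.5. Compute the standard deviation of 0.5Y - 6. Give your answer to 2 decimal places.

V(0.5Y - 6) = (0.5)²·34.8 = 8.7
σ(0.5Y - 6) = √8.7 ≈ 2.95

2.95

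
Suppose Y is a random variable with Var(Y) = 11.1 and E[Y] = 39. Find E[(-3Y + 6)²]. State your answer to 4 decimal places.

12420.9000

E[-3Y + 6] = -3·39 + 6 = -111
Var(-3Y + 6) = (-3)²·11.1 = 99.9
E[(-3Y + 6)²] = Var((-3Y + 6)) + (E[(-3Y + 6)])² = 99.9 + (-111)² = 12420.9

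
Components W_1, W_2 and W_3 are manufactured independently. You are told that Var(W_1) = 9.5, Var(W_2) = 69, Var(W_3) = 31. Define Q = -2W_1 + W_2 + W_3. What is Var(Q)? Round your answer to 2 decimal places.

138.00

By independence, Var(Q) = (-2)²Var(W_1) + (1)²Var(W_2) + (1)²Var(W_3)
= (-2)²·9.5 + (1)²·69 + (1)²·31 = 138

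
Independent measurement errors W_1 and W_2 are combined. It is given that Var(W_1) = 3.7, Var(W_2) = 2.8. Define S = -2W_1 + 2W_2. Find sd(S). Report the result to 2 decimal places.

5.10

By independence, Var(S) = (-2)²Var(W_1) + (2)²Var(W_2)
= (-2)²·3.7 + (2)²·2.8 = 26
sd(S) = √26 ≈ 5.10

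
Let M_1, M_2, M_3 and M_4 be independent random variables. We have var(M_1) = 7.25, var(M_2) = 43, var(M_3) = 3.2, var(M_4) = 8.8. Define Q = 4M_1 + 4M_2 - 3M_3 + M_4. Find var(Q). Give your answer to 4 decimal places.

841.6000

By independence, var(Q) = (4)²var(M_1) + (4)²var(M_2) + (-3)²var(M_3) + (1)²var(M_4)
= (4)²·7.25 + (4)²·43 + (-3)²·3.2 + (1)²·8.8 = 841.6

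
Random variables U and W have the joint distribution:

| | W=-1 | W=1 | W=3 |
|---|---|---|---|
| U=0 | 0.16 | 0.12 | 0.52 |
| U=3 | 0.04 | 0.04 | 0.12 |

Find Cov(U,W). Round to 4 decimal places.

-0.0480

E[U] = 0.6,  E[W] = 1.88
E[UW] = 1.08
Cov(U,W) = E[UW] − E[U]E[W] = 1.08 − (0.6)(1.88) = -0.048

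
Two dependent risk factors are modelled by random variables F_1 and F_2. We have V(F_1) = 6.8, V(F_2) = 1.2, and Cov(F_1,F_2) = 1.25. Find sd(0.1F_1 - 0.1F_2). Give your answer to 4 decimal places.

V(0.1F_1 - 0.1F_2) = (0.1)²·V(F_1) + (-0.1)²·V(F_2) + 2·(0.1)·(-0.1)·Cov(F_1,F_2)
= 0.01·6.8 + 0.01·1.2 + -0.02·1.25 = 0.055
sd(0.1F_1 - 0.1F_2) = √0.055 ≈ 0.2345

0.2345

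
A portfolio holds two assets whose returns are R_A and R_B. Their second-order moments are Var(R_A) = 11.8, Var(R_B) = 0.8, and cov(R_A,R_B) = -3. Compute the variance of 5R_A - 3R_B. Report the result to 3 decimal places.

Var(5R_A - 3R_B) = (5)²·Var(R_A) + (-3)²·Var(R_B) + 2·(5)·(-3)·cov(R_A,R_B)
= 25·11.8 + 9·0.8 + -30·-3 = 392.2

392.200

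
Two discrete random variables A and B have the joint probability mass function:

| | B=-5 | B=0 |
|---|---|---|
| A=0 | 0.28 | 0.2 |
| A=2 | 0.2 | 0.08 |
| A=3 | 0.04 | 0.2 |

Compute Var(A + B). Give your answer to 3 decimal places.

9.338

E[A] = 1.28,  E[B] = -2.6,  E[AB] = -2.6
Var(A) = 3.28 − (1.28)² = 1.6416;  Var(B) = 13 − (-2.6)² = 6.24
Cov(A,B) = -2.6 − (1.28)(-2.6) = 0.728
Var(A + B) = (1)²·1.6416 + (1)²·6.24 + 2·(1)·(1)·0.728 = 9.3376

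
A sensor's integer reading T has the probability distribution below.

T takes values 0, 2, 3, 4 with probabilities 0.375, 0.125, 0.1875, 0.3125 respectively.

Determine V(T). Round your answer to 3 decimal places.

E[T] = (0)(0.375) + (2)(0.125) + (3)(0.1875) + (4)(0.3125) = 2.0625
E[T²] = (0)²(0.375) + (2)²(0.125) + (3)²(0.1875) + (4)²(0.3125) = 7.1875
V(T) = E[T²] − (E[T])² = 7.1875 − (2.0625)² = 2.93359375

2.934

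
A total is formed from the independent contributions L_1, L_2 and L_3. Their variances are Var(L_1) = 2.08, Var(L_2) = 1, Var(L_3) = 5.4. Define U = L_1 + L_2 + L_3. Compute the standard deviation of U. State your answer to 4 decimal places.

By independence, Var(U) = (1)²Var(L_1) + (1)²Var(L_2) + (1)²Var(L_3)
= (1)²·2.08 + (1)²·1 + (1)²·5.4 = 8.48
SD(U) = √8.48 ≈ 2.9120

2.9120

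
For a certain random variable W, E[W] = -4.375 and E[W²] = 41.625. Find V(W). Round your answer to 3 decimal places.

V(W) = 41.625 − (-4.375)² = 22.484375

22.484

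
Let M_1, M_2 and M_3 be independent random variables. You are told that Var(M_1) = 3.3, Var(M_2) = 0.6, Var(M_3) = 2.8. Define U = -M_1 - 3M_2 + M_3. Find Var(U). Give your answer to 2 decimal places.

11.50

By independence, Var(U) = (-1)²Var(M_1) + (-3)²Var(M_2) + (1)²Var(M_3)
= (-1)²·3.3 + (-3)²·0.6 + (1)²·2.8 = 11.5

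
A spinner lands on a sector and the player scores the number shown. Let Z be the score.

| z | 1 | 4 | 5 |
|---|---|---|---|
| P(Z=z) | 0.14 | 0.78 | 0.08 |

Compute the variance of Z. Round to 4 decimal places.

1.2244

E[Z] = (1)(0.14) + (4)(0.78) + (5)(0.08) = 3.66
E[Z²] = (1)²(0.14) + (4)²(0.78) + (5)²(0.08) = 14.62
Var(Z) = E[Z²] − (E[Z])² = 14.62 − (3.66)² = 1.2244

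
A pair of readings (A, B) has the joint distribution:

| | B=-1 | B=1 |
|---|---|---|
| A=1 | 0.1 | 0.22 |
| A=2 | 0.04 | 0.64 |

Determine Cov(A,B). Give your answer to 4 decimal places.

E[A] = 1.68,  E[B] = 0.72
E[AB] = 1.32
Cov(A,B) = E[AB] − E[A]E[B] = 1.32 − (1.68)(0.72) = 0.1104

0.1104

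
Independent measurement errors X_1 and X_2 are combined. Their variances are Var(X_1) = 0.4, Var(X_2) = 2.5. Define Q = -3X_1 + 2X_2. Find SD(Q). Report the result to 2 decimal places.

By independence, Var(Q) = (-3)²Var(X_1) + (2)²Var(X_2)
= (-3)²·0.4 + (2)²·2.5 = 13.6
SD(Q) = √13.6 ≈ 3.69

3.69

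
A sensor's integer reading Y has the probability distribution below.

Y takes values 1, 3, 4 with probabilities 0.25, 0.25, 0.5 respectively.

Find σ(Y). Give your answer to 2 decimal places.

E[Y] = (1)(0.25) + (3)(0.25) + (4)(0.5) = 3
E[Y²] = (1)²(0.25) + (3)²(0.25) + (4)²(0.5) = 10.5
V(Y) = E[Y²] − (E[Y])² = 10.5 − (3)² = 1.5
σ(Y) = √1.5 ≈ 1.22

1.22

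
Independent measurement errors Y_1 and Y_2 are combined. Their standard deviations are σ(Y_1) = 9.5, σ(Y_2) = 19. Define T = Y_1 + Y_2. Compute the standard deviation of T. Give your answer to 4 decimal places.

21.2426

Var(Y_1) = 90.25, Var(Y_2) = 361
By independence, Var(T) = (1)²Var(Y_1) + (1)²Var(Y_2)
= (1)²·90.25 + (1)²·361 = 451.25
σ(T) = √451.25 ≈ 21.2426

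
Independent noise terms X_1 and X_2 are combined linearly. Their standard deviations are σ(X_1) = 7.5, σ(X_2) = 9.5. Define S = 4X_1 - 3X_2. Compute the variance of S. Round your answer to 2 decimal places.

1712.25

V(X_1) = 56.25, V(X_2) = 90.25
By independence, V(S) = (4)²V(X_1) + (-3)²V(X_2)
= (4)²·56.25 + (-3)²·90.25 = 1712.25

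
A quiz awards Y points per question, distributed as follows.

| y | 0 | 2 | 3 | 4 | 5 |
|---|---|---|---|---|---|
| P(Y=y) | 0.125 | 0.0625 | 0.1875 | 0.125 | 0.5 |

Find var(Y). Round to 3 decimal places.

2.840

E[Y] = (0)(0.125) + (2)(0.0625) + (3)(0.1875) + (4)(0.125) + (5)(0.5) = 3.6875
E[Y²] = (0)²(0.125) + (2)²(0.0625) + (3)²(0.1875) + (4)²(0.125) + (5)²(0.5) = 16.4375
var(Y) = E[Y²] − (E[Y])² = 16.4375 − (3.6875)² = 2.83984375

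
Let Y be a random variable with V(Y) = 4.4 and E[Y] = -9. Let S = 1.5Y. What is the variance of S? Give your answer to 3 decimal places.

V(1.5Y) = (1.5)²·V(Y) = 2.25·4.4 = 9.9

9.900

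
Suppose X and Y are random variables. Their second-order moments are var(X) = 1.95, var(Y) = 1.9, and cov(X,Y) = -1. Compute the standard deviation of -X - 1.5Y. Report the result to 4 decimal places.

1.7958

var(-X - 1.5Y) = (-1)²·var(X) + (-1.5)²·var(Y) + 2·(-1)·(-1.5)·cov(X,Y)
= 1·1.95 + 2.25·1.9 + 3·-1 = 3.225
SD(-X - 1.5Y) = √3.225 ≈ 1.7958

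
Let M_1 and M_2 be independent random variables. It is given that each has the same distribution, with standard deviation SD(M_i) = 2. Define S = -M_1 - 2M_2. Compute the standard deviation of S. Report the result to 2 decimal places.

var(M_i) = (2)² = 4
By independence, var(S) = (-1)²var(M_1) + (-2)²var(M_2)
= (-1)²·4 + (-2)²·4 = 20
SD(S) = √20 ≈ 4.47

4.47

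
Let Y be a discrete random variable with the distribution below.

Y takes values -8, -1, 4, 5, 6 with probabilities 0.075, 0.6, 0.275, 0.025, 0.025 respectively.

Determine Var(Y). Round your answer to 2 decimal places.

11.29

E[Y] = (-8)(0.075) + (-1)(0.6) + (4)(0.275) + (5)(0.025) + (6)(0.025) = 0.175
E[Y²] = (-8)²(0.075) + (-1)²(0.6) + (4)²(0.275) + (5)²(0.025) + (6)²(0.025) = 11.325
Var(Y) = E[Y²] − (E[Y])² = 11.325 − (0.175)² = 11.294375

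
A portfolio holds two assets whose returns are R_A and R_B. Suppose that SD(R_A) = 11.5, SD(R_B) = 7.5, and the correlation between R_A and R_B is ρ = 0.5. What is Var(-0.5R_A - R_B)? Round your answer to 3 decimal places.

Var(R_A) = (11.5)² = 132.25;  Var(R_B) = (7.5)² = 56.25
cov(R_A,R_B) = ρ·SD(R_A)·SD(R_B) = 0.5·11.5·7.5 = 43.125
Var(-0.5R_A - R_B) = (-0.5)²·Var(R_A) + (-1)²·Var(R_B) + 2·(-0.5)·(-1)·cov(R_A,R_B)
= 0.25·132.25 + 1·56.25 + 1·43.125 = 132.4375

132.438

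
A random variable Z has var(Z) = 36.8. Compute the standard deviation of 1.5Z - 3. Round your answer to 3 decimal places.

var(1.5Z - 3) = (1.5)²·36.8 = 82.8
SD(1.5Z - 3) = √82.8 ≈ 9.099

9.099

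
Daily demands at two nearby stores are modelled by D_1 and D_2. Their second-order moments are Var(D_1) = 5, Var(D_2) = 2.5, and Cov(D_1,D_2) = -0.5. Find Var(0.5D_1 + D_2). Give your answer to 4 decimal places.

Var(0.5D_1 + D_2) = (0.5)²·Var(D_1) + (1)²·Var(D_2) + 2·(0.5)·(1)·Cov(D_1,D_2)
= 0.25·5 + 1·2.5 + 1·-0.5 = 3.25

3.2500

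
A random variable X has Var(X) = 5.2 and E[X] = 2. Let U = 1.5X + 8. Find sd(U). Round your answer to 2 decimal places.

3.42

Var(1.5X + 8) = (1.5)²·5.2 = 11.7
sd(U) = √11.7 ≈ 3.42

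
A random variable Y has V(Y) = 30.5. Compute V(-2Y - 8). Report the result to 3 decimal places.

V(-2Y - 8) = (-2)²·V(Y) = 4·30.5 = 122

122.000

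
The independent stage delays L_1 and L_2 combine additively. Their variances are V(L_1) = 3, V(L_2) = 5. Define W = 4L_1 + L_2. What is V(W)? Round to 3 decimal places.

53.000

By independence, V(W) = (4)²V(L_1) + (1)²V(L_2)
= (4)²·3 + (1)²·5 = 53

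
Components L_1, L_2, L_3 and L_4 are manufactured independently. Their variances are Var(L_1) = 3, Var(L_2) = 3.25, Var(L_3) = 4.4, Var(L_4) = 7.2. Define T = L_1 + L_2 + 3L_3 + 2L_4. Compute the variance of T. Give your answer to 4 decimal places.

By independence, Var(T) = (1)²Var(L_1) + (1)²Var(L_2) + (3)²Var(L_3) + (2)²Var(L_4)
= (1)²·3 + (1)²·3.25 + (3)²·4.4 + (2)²·7.2 = 74.65

74.6500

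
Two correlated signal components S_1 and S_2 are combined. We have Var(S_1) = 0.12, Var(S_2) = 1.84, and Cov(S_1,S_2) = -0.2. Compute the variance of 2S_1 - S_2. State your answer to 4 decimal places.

Var(2S_1 - S_2) = (2)²·Var(S_1) + (-1)²·Var(S_2) + 2·(2)·(-1)·Cov(S_1,S_2)
= 4·0.12 + 1·1.84 + -4·-0.2 = 3.12

3.1200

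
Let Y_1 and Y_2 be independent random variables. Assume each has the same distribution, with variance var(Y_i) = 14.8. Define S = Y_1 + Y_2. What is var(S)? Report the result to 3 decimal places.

By independence, var(S) = (1)²var(Y_1) + (1)²var(Y_2)
= (1)²·14.8 + (1)²·14.8 = 29.6

29.600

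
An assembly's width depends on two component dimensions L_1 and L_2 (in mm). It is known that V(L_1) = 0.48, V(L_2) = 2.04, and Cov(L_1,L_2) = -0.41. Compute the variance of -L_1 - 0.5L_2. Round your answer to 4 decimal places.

V(-L_1 - 0.5L_2) = (-1)²·V(L_1) + (-0.5)²·V(L_2) + 2·(-1)·(-0.5)·Cov(L_1,L_2)
= 1·0.48 + 0.25·2.04 + 1·-0.41 = 0.58

0.5800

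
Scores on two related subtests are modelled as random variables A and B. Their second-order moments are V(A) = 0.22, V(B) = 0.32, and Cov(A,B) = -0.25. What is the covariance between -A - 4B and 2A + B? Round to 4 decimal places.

Cov(-A - 4B, 2A + B) = (-1)(2)V(A) + (-4)(1)V(B) + [(-1)(1) + (-4)(2)]Cov(A,B)
= -2·0.22 + -4·0.32 + -9·-0.25 = 0.53

0.5300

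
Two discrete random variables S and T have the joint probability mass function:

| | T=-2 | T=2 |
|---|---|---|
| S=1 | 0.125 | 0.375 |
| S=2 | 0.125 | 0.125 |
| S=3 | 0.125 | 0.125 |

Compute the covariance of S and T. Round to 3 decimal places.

-0.375

E[S] = 1.75,  E[T] = 0.5
E[ST] = 0.5
Cov(S,T) = E[ST] − E[S]E[T] = 0.5 − (1.75)(0.5) = -0.375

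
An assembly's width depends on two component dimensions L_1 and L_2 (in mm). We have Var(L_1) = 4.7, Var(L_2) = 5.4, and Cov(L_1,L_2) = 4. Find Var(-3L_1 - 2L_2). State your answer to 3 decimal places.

111.900

Var(-3L_1 - 2L_2) = (-3)²·Var(L_1) + (-2)²·Var(L_2) + 2·(-3)·(-2)·Cov(L_1,L_2)
= 9·4.7 + 4·5.4 + 12·4 = 111.9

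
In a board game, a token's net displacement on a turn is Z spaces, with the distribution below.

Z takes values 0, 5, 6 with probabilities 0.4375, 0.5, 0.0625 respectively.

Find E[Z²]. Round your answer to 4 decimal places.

E[Z²] = (0)²(0.4375) + (5)²(0.5) + (6)²(0.0625) = 14.75

14.7500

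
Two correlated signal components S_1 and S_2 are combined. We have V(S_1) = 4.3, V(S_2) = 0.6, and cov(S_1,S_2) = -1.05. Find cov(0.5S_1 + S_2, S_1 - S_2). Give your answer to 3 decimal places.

cov(0.5S_1 + S_2, S_1 - S_2) = (0.5)(1)V(S_1) + (1)(-1)V(S_2) + [(0.5)(-1) + (1)(1)]cov(S_1,S_2)
= 0.5·4.3 + -1·0.6 + 0.5·-1.05 = 1.025

1.025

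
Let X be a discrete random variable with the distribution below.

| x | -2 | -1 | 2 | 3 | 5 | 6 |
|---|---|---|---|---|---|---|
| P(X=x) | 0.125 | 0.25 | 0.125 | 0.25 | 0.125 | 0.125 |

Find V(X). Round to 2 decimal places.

E[X] = (-2)(0.125) + (-1)(0.25) + (2)(0.125) + (3)(0.25) + (5)(0.125) + (6)(0.125) = 1.875
E[X²] = (-2)²(0.125) + (-1)²(0.25) + (2)²(0.125) + (3)²(0.25) + (5)²(0.125) + (6)²(0.125) = 11.125
V(X) = E[X²] − (E[X])² = 11.125 − (1.875)² = 7.609375

7.61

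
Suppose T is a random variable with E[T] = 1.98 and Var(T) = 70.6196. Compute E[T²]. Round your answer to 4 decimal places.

E[T²] = Var(T) + (E[T])² = 70.6196 + (1.98)² = 74.54

74.5400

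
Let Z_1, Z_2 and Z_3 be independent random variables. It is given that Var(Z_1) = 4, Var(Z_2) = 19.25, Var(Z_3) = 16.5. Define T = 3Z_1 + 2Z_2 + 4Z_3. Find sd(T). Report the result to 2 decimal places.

By independence, Var(T) = (3)²Var(Z_1) + (2)²Var(Z_2) + (4)²Var(Z_3)
= (3)²·4 + (2)²·19.25 + (4)²·16.5 = 377
sd(T) = √377 ≈ 19.42

19.42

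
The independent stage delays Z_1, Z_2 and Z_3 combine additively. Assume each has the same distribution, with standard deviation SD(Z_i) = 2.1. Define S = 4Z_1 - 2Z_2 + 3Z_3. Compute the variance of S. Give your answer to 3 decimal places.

127.890

Var(Z_i) = (2.1)² = 4.41
By independence, Var(S) = (4)²Var(Z_1) + (-2)²Var(Z_2) + (3)²Var(Z_3)
= (4)²·4.41 + (-2)²·4.41 + (3)²·4.41 = 127.89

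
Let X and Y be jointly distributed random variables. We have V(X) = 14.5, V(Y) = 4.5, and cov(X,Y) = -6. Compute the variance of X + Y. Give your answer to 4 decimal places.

7.0000

V(X + Y) = (1)²·V(X) + (1)²·V(Y) + 2·(1)·(1)·cov(X,Y)
= 1·14.5 + 1·4.5 + 2·-6 = 7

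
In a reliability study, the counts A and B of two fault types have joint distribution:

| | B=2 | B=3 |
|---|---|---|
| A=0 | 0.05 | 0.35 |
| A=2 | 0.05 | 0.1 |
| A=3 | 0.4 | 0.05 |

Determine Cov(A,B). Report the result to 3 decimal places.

-0.475

E[A] = 1.65,  E[B] = 2.5
E[AB] = 3.65
Cov(A,B) = E[AB] − E[A]E[B] = 3.65 − (1.65)(2.5) = -0.475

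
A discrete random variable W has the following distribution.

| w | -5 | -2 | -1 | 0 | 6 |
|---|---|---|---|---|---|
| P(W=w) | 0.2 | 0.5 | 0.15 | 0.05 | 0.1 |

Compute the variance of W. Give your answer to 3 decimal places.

E[W] = (-5)(0.2) + (-2)(0.5) + (-1)(0.15) + (0)(0.05) + (6)(0.1) = -1.55
E[W²] = (-5)²(0.2) + (-2)²(0.5) + (-1)²(0.15) + (0)²(0.05) + (6)²(0.1) = 10.75
V(W) = E[W²] − (E[W])² = 10.75 − (-1.55)² = 8.3475

8.348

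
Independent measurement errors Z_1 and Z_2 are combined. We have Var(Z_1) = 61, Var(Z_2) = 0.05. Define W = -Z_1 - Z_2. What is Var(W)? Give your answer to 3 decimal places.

61.050

By independence, Var(W) = (-1)²Var(Z_1) + (-1)²Var(Z_2)
= (-1)²·61 + (-1)²·0.05 = 61.05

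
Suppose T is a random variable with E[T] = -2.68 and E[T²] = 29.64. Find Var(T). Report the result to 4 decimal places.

22.4576

Var(T) = 29.64 − (-2.68)² = 22.4576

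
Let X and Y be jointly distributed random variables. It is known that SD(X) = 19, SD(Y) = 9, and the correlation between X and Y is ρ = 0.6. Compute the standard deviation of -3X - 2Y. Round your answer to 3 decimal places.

69.312

Var(X) = (19)² = 361;  Var(Y) = (9)² = 81
Cov(X,Y) = ρ·SD(X)·SD(Y) = 0.6·19·9 = 102.6
Var(-3X - 2Y) = (-3)²·Var(X) + (-2)²·Var(Y) + 2·(-3)·(-2)·Cov(X,Y)
= 9·361 + 4·81 + 12·102.6 = 4804.2
SD(-3X - 2Y) = √4804.2 ≈ 69.312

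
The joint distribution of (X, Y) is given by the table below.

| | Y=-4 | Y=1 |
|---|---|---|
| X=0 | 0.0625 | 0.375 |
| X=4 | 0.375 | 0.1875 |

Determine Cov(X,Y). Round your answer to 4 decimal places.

E[X] = 2.25,  E[Y] = -1.1875
E[XY] = -5.25
Cov(X,Y) = E[XY] − E[X]E[Y] = -5.25 − (2.25)(-1.1875) = -2.578125

-2.5781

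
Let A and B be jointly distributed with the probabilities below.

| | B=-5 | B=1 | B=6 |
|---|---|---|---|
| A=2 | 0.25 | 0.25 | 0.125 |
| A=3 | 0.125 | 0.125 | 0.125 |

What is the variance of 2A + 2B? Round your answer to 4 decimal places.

E[A] = 2.375,  E[B] = 0,  E[AB] = 0.25
Var(A) = 5.875 − (2.375)² = 0.234375;  Var(B) = 18.75 − (0)² = 18.75
Cov(A,B) = 0.25 − (2.375)(0) = 0.25
Var(2A + 2B) = (2)²·0.234375 + (2)²·18.75 + 2·(2)·(2)·0.25 = 77.9375

77.9375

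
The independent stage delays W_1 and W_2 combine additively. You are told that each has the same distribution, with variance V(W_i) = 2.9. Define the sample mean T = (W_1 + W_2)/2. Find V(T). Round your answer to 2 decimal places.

1.45

By independence, V(T) = (0.5)²V(W_1) + (0.5)²V(W_2)
= (0.5)²·2.9 + (0.5)²·2.9 = 1.45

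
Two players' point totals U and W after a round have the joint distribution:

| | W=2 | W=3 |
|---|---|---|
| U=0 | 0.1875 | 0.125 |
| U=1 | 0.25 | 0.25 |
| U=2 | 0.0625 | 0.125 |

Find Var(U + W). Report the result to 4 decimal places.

0.8594

E[U] = 0.875,  E[W] = 2.5,  E[UW] = 2.25
Var(U) = 1.25 − (0.875)² = 0.484375;  Var(W) = 6.5 − (2.5)² = 0.25
cov(U,W) = 2.25 − (0.875)(2.5) = 0.0625
Var(U + W) = (1)²·0.484375 + (1)²·0.25 + 2·(1)·(1)·0.0625 = 0.859375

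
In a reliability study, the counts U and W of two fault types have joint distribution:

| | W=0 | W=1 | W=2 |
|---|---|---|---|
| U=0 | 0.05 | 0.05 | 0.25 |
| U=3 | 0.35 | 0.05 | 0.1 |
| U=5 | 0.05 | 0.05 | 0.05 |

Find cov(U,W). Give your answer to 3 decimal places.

E[U] = 2.25,  E[W] = 0.95
E[UW] = 1.5
cov(U,W) = E[UW] − E[U]E[W] = 1.5 − (2.25)(0.95) = -0.6375

-0.638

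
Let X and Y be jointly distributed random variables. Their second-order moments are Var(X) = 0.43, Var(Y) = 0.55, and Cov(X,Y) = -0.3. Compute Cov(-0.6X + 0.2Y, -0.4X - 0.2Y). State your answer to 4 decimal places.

Cov(-0.6X + 0.2Y, -0.4X - 0.2Y) = (-0.6)(-0.4)Var(X) + (0.2)(-0.2)Var(Y) + [(-0.6)(-0.2) + (0.2)(-0.4)]Cov(X,Y)
= 0.24·0.43 + -0.04·0.55 + 0.04·-0.3 = 0.0692

0.0692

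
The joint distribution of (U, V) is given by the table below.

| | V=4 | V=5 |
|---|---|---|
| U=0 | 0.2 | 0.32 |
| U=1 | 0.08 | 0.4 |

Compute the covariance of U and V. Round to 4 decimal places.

E[U] = 0.48,  E[V] = 4.72
E[UV] = 2.32
Cov(U,V) = E[UV] − E[U]E[V] = 2.32 − (0.48)(4.72) = 0.0544

0.0544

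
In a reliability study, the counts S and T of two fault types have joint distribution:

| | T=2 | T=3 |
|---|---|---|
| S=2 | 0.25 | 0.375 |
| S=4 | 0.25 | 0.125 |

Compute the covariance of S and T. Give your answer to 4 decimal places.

-0.1250

E[S] = 2.75,  E[T] = 2.5
E[ST] = 6.75
Cov(S,T) = E[ST] − E[S]E[T] = 6.75 − (2.75)(2.5) = -0.125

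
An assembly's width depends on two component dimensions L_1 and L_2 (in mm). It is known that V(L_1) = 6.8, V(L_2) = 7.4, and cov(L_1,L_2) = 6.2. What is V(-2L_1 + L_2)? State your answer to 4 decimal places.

9.8000

V(-2L_1 + L_2) = (-2)²·V(L_1) + (1)²·V(L_2) + 2·(-2)·(1)·cov(L_1,L_2)
= 4·6.8 + 1·7.4 + -4·6.2 = 9.8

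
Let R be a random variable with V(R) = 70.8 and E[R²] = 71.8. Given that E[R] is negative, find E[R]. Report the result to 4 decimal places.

(E[R])² = E[R²] − V(R) = 71.8 − 70.8 = 1
E[R] = −√1 = -1

-1.0000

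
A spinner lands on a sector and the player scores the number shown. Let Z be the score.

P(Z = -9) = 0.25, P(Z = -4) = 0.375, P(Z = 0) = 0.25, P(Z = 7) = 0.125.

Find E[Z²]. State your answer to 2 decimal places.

32.38

E[Z²] = (-9)²(0.25) + (-4)²(0.375) + (0)²(0.25) + (7)²(0.125) = 32.375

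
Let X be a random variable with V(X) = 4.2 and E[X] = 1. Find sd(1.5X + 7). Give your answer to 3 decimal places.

V(1.5X + 7) = (1.5)²·4.2 = 9.45
sd(1.5X + 7) = √9.45 ≈ 3.074

3.074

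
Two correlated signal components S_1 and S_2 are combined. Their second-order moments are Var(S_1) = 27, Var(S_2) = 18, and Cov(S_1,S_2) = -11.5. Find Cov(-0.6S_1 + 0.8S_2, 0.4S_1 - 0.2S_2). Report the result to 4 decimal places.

-14.4200

Cov(-0.6S_1 + 0.8S_2, 0.4S_1 - 0.2S_2) = (-0.6)(0.4)Var(S_1) + (0.8)(-0.2)Var(S_2) + [(-0.6)(-0.2) + (0.8)(0.4)]Cov(S_1,S_2)
= -0.24·27 + -0.16·18 + 0.44·-11.5 = -14.42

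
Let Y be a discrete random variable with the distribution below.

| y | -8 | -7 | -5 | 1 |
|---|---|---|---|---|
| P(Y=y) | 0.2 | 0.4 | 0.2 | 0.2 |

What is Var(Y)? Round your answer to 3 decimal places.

10.560

E[Y] = (-8)(0.2) + (-7)(0.4) + (-5)(0.2) + (1)(0.2) = -5.2
E[Y²] = (-8)²(0.2) + (-7)²(0.4) + (-5)²(0.2) + (1)²(0.2) = 37.6
Var(Y) = E[Y²] − (E[Y])² = 37.6 − (-5.2)² = 10.56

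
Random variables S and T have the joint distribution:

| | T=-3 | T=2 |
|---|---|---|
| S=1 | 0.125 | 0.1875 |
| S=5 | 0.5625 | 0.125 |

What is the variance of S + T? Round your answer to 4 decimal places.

E[S] = 3.75,  E[T] = -1.4375,  E[ST] = -7.1875
Var(S) = 17.5 − (3.75)² = 3.4375;  Var(T) = 7.4375 − (-1.4375)² = 5.37109375
Cov(S,T) = -7.1875 − (3.75)(-1.4375) = -1.796875
Var(S + T) = (1)²·3.4375 + (1)²·5.37109375 + 2·(1)·(1)·-1.796875 = 5.21484375

5.2148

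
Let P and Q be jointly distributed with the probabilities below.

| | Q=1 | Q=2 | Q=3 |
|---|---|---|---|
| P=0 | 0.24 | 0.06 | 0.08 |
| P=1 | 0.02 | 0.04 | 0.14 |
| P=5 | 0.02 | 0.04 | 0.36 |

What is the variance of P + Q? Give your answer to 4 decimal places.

8.4400

E[P] = 2.3,  E[Q] = 2.3,  E[PQ] = 6.42
Var(P) = 10.7 − (2.3)² = 5.41;  Var(Q) = 6.06 − (2.3)² = 0.77
Cov(P,Q) = 6.42 − (2.3)(2.3) = 1.13
Var(P + Q) = (1)²·5.41 + (1)²·0.77 + 2·(1)·(1)·1.13 = 8.44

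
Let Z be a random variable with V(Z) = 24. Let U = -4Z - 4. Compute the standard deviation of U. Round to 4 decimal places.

V(-4Z - 4) = (-4)²·24 = 384
SD(U) = √384 ≈ 19.5959

19.5959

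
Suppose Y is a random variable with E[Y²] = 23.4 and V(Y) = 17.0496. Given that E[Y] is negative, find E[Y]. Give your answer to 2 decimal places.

-2.52

(E[Y])² = E[Y²] − V(Y) = 23.4 − 17.0496 = 6.3504
E[Y] = −√6.3504 = -2.52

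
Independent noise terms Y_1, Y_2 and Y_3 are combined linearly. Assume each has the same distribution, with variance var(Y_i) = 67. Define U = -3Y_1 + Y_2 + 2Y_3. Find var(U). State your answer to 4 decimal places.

By independence, var(U) = (-3)²var(Y_1) + (1)²var(Y_2) + (2)²var(Y_3)
= (-3)²·67 + (1)²·67 + (2)²·67 = 938

938.0000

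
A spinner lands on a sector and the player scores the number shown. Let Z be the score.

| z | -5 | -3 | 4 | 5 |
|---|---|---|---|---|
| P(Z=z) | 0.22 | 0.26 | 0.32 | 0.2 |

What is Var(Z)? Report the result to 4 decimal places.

17.8000

E[Z] = (-5)(0.22) + (-3)(0.26) + (4)(0.32) + (5)(0.2) = 0.4
E[Z²] = (-5)²(0.22) + (-3)²(0.26) + (4)²(0.32) + (5)²(0.2) = 17.96
Var(Z) = E[Z²] − (E[Z])² = 17.96 − (0.4)² = 17.8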